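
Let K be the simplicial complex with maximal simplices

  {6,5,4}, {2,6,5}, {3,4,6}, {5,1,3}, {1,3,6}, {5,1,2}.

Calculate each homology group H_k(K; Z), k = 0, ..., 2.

We work with the vertex ordering 1 < 2 < 3 < 4 < 5 < 6. The simplices of K, each written with vertices in increasing order, are:

  0-simplices (6): [1], [2], [3], [4], [5], [6]
  1-simplices (12): [1,2], [1,3], [1,5], [1,6], [2,5], [2,6], [3,4], [3,5], [3,6], [4,5], [4,6], [5,6]
  2-simplices (6): [1,2,5], [1,3,5], [1,3,6], [2,5,6], [3,4,6], [4,5,6]

giving chain groups C_0 ≅ Z^6, C_1 ≅ Z^12, C_2 ≅ Z^6.

The boundary map ∂_1: C_1 → C_0 sends each edge [p,q] (with p < q) to q − p. For instance
  ∂[5,6] = [6] − [5].
This gives a 6×12 integer matrix of rank 5; reducing to Smith normal form yields diagonal entries (1,1,1,1,1).

The boundary map ∂_2: C_2 → C_1 maps a triangle to the signed sum of its edges. For instance
  ∂[1,3,6] = [3,6] − [1,6] + [1,3],
  ∂[1,2,5] = [2,5] − [1,5] + [1,2].
As a 12×6 matrix over Z this has rank 6, with invariant factors (1,1,1,1,1,1).

Computing H_k = (kernel of ∂_k) / (image of ∂_{k+1}):

  H_0: rank C_0 − rank ∂_1 = 6 − 5 = 1, and the invariant factors of ∂_1 are all 1, so H_0 = Z.
  H_1: rank ker ∂_1 − rank ∂_2 = (12 − 5) − 6 = 1, and the invariant factors of ∂_2 are all 1, so H_1 = Z.
  H_2: rank ker ∂_2 − rank ∂_3 = (6 − 6) − 0 = 0, and there is no ∂_3, so H_2 = 0.

(K is a triangulation of the cylinder S^1 x I.)

H_0 ≅ Z,  H_1 ≅ Z,  H_2 = 0.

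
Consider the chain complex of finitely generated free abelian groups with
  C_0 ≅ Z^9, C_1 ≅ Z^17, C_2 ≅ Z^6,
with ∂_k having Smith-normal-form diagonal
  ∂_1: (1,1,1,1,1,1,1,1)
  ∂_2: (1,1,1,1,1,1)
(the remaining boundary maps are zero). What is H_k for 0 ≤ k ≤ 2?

H_0: b_0 = 9 − 0 − 8 = 1; torsion from ∂_1 factors > 1: none. So H_0 ≅ Z.
H_1: b_1 = 17 − 8 − 6 = 3; torsion from ∂_2 factors > 1: none. So H_1 ≅ Z^3.
H_2: b_2 = 6 − 6 − 0 = 0; torsion from ∂_3 factors > 1: none. So H_2 ≅ 0.

H_0 ≅ Z,  H_1 ≅ Z^3,  H_2 = 0.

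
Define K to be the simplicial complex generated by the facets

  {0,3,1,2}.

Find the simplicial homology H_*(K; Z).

H_0 = Z,  H_1 = 0,  H_2 = 0,  H_3 = 0.

Take the total order 0 < 1 < 2 < 3 on the vertex set. Then K (dimension 3) consists of the simplices:

  0-simplices (4): [0], [1], [2], [3]
  1-simplices (6): [0,1], [0,2], [0,3], [1,2], [1,3], [2,3]
  2-simplices (4): [0,1,2], [0,1,3], [0,2,3], [1,2,3]
  3-simplices (1): [0,1,2,3]

Hence C_0 ≅ Z^4, C_1 ≅ Z^6, C_2 ≅ Z^4, C_3 ≅ Z^1.

The boundary map ∂_1: C_1 → C_0 is given by ∂[p,q] = [q] − [p].
The 4×6 boundary matrix has rank 3 and Smith normal form diag(1,1,1).

Boundary ∂_2: C_2 → C_1 acts by ∂[p,q,r] = [q,r] − [p,r] + [p,q]. For instance
  ∂[1,2,3] = [2,3] − [1,3] + [1,2],
  ∂[0,1,3] = [1,3] − [0,3] + [0,1].
As a 6×4 matrix over Z this has rank 3, with invariant factors (1,1,1).

Boundary ∂_3: C_3 → C_2 sends each 3-simplex σ to the alternating sum Σ_i (−1)^i (σ with its i-th vertex removed). For instance
  ∂[0,1,2,3] = [1,2,3] − [0,2,3] + [0,1,3] − [0,1,2].
This gives a 4×1 integer matrix of rank 1; reducing to Smith normal form yields diagonal entries (1).

Reading off H_k = ker ∂_k / im ∂_{k+1}:

  H_0: rank C_0 − rank ∂_1 = 4 − 3 = 1, and the invariant factors of ∂_1 are all 1, so H_0 ≅ Z.
  H_1: rank ker ∂_1 − rank ∂_2 = (6 − 3) − 3 = 0, and the invariant factors of ∂_2 are all 1, so H_1 ≅ 0.
  H_2: rank ker ∂_2 − rank ∂_3 = (4 − 3) − 1 = 0, and the invariant factors of ∂_3 are all 1, so H_2 ≅ 0.
  H_3: rank ker ∂_3 − rank ∂_4 = (1 − 1) − 0 = 0, and there is no ∂_4, so H_3 ≅ 0.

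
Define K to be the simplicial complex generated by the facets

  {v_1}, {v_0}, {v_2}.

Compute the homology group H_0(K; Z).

H_0 = Z^3.

Fix the vertex order v_0 < v_1 < v_2 and write every simplex with vertices in increasing order. Then dim K = 0 and the simplices of K are:

  0-simplices (3): [v_0], [v_1], [v_2]

giving chain groups C_0 ≅ Z^3.

Reading off H_k = ker ∂_k / im ∂_{k+1}:

  H_0: rank C_0 − rank ∂_1 = 3 − 0 = 3, and there is no ∂_1, so H_0 ≅ Z^3.

(K is a triangulation of a set of 3 points.)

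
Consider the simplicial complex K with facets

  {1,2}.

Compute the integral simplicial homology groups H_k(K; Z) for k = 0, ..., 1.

H_0 ≅ Z,  H_1 = 0.

Order the vertices as 1 < 2. Listing each simplex with vertices in this order, K has dimension 1 with simplices:

  0-simplices (2): [1], [2]
  1-simplices (1): [1,2]

so the chain groups are C_0 ≅ Z^2, C_1 ≅ Z^1.

Boundary ∂_1: C_1 → C_0 sends each edge [p,q] (with p < q) to q − p. For instance
  ∂[1,2] = [2] − [1].
The resulting 2×1 matrix has rank 1, and its Smith normal form has invariant factors (1).

Now H_k = ker ∂_k / im ∂_{k+1}, so:

  H_0: rank C_0 − rank ∂_1 = 2 − 1 = 1, and the invariant factors of ∂_1 are all 1, so H_0 = Z.
  H_1: rank ker ∂_1 − rank ∂_2 = (1 − 1) − 0 = 0, and there is no ∂_2, so H_1 = 0.

As a check, the Euler characteristic is 2 − 1 = 1, which agrees with 1 − 0 = 1.
(K is a triangulation of the 1-simplex.)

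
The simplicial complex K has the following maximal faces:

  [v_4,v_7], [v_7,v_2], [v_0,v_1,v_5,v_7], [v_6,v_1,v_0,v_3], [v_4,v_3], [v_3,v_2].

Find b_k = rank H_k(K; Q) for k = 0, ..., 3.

Fix the vertex order v_0 < v_1 < v_2 < v_3 < v_4 < v_5 < v_6 < v_7 and write every simplex with vertices in increasing order. Then dim K = 3 and the simplices of K are:

  0-simplices (8): [v_0], [v_1], [v_2], [v_3], [v_4], [v_5], [v_6], [v_7]
  1-simplices (15): (15 of them)
  2-simplices (8): [v_0,v_1,v_3], [v_0,v_1,v_5], [v_0,v_1,v_6], [v_0,v_1,v_7], [v_0,v_3,v_6], [v_0,v_5,v_7], [v_1,v_3,v_6], [v_1,v_5,v_7]
  3-simplices (2): [v_0,v_1,v_3,v_6], [v_0,v_1,v_5,v_7]

giving chain groups C_0 ≅ Z^8, C_1 ≅ Z^15, C_2 ≅ Z^8, C_3 ≅ Z^2.

Boundary ∂_1: C_1 → C_0 is given by ∂[p,q] = [q] − [p].
The resulting 8×15 matrix has rank 7, and its Smith normal form has invariant factors (1,1,1,1,1,1,1).

∂_2: C_2 → C_1 sends each 2-simplex [p,q,r] to [q,r] − [p,r] + [p,q]. For instance
  ∂[v_0,v_1,v_5] = [v_1,v_5] − [v_0,v_5] + [v_0,v_1],
  ∂[v_1,v_3,v_6] = [v_3,v_6] − [v_1,v_6] + [v_1,v_3].
The 15×8 boundary matrix has rank 6 and Smith normal form diag(1,1,1,1,1,1).

Boundary ∂_3: C_3 → C_2 sends each 3-simplex σ to the alternating sum Σ_i (−1)^i (σ with its i-th vertex removed). For instance
  ∂[v_0,v_1,v_3,v_6] = [v_1,v_3,v_6] − [v_0,v_3,v_6] + [v_0,v_1,v_6] − [v_0,v_1,v_3],
  ∂[v_0,v_1,v_5,v_7] = [v_1,v_5,v_7] − [v_0,v_5,v_7] + [v_0,v_1,v_7] − [v_0,v_1,v_5].
This gives a 8×2 integer matrix of rank 2; reducing to Smith normal form yields diagonal entries (1,1).

Computing H_k = (kernel of ∂_k) / (image of ∂_{k+1}):

  H_0: rank C_0 − rank ∂_1 = 8 − 7 = 1, and the invariant factors of ∂_1 are all 1, so H_0 = Z.
  H_1: rank ker ∂_1 − rank ∂_2 = (15 − 7) − 6 = 2, and the invariant factors of ∂_2 are all 1, so H_1 = Z^2.
  H_2: rank ker ∂_2 − rank ∂_3 = (8 − 6) − 2 = 0, and the invariant factors of ∂_3 are all 1, so H_2 = 0.
  H_3: rank ker ∂_3 − rank ∂_4 = (2 − 2) − 0 = 0, and there is no ∂_4, so H_3 = 0.

As a check, the Euler characteristic is 8 − 15 + 8 − 2 = -1, which agrees with 1 − 2 + 0 − 0 = -1.

Hence the Betti numbers are b_0 = 1, b_1 = 2, b_2 = 0, b_3 = 0.

b_0 = 1, b_1 = 2, b_2 = 0, b_3 = 0.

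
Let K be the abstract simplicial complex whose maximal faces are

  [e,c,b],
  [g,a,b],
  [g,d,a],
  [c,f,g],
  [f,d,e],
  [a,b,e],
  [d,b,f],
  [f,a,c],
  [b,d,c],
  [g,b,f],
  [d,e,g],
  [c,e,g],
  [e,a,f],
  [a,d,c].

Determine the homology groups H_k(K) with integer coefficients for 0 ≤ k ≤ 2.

H_0 ≅ Z,  H_1 ≅ Z^2,  H_2 ≅ Z.

Fix the vertex order a < b < c < d < e < f < g and write every simplex with vertices in increasing order. Then dim K = 2 and the simplices of K are:

  0-simplices (7): a, b, c, d, e, f, g
  1-simplices (21): ab, ac, ad, ae, af, ag, bc, bd, be, bf, bg, cd, ce, cf, cg, de, df, dg, ef, eg, fg
  2-simplices (14): abe, abg, acd, acf, adg, aef, bcd, bce, bdf, bfg, ceg, cfg, def, deg

giving chain groups C_0 ≅ Z^7, C_1 ≅ Z^21, C_2 ≅ Z^14.

Boundary ∂_1: C_1 → C_0 maps an edge to its endpoints' difference, ∂[p,q] = q − p. For instance
  ∂cd = d − c.
As a 7×21 matrix over Z this has rank 6, with invariant factors (1,1,1,1,1,1).

∂_2: C_2 → C_1 sends each 2-simplex [p,q,r] to [q,r] − [p,r] + [p,q]. For instance
  ∂bcd = cd − bd + bc,
  ∂bce = ce − be + bc.
The resulting 21×14 matrix has rank 13, and its Smith normal form has invariant factors (1,1,1,1,1,1,1,1,1,1,1,1,1).

Now H_k = ker ∂_k / im ∂_{k+1}, so:

  H_0: rank C_0 − rank ∂_1 = 7 − 6 = 1, and the invariant factors of ∂_1 are all 1, so H_0 ≅ Z.
  H_1: rank ker ∂_1 − rank ∂_2 = (21 − 6) − 13 = 2, and the invariant factors of ∂_2 are all 1, so H_1 ≅ Z^2.
  H_2: rank ker ∂_2 − rank ∂_3 = (14 − 13) − 0 = 1, and there is no ∂_3, so H_2 ≅ Z.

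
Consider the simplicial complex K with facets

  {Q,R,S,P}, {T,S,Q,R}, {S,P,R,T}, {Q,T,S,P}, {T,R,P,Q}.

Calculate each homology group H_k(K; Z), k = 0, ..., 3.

K has 5 vertices, 10 edges, 10 triangles, 5 3-simplices.
rank ∂_0 = 0, rank ∂_1 = 4 ⇒ b_0 = 5 − 0 − 4 = 1; all invariant factors of ∂_1 are 1 so no torsion. So H_0 ≅ Z.
rank ∂_1 = 4, rank ∂_2 = 6 ⇒ b_1 = 10 − 4 − 6 = 0; all invariant factors of ∂_2 are 1 so no torsion. So H_1 ≅ 0.
rank ∂_2 = 6, rank ∂_3 = 4 ⇒ b_2 = 10 − 6 − 4 = 0; all invariant factors of ∂_3 are 1 so no torsion. So H_2 ≅ 0.
rank ∂_3 = 4, rank ∂_4 = 0 ⇒ b_3 = 5 − 4 − 0 = 1. So H_3 ≅ Z.

H_0 ≅ Z,  H_1 = 0,  H_2 = 0,  H_3 ≅ Z.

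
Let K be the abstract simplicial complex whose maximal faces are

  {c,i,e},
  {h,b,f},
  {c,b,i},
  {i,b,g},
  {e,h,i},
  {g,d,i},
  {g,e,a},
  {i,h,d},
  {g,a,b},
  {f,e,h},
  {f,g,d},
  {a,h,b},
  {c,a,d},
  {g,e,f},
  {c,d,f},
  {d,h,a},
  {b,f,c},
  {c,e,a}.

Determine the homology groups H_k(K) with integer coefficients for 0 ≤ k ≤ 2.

Order the vertices as a < b < c < d < e < f < g < h < i. Listing each simplex with vertices in this order, K has dimension 2 with simplices:

  0-simplices (9): a, b, c, d, e, f, g, h, i
  1-simplices (27): ab, ac, ad, ae, ag, ah, bc, bf, bg, bh, bi, cd, ce, cf, ci, df, dg, dh, di, ef, eg, eh, ei, fg, fh, gi, hi
  2-simplices (18): abg, abh, acd, ace, adh, aeg, bcf, bci, bfh, bgi, cdf, cei, dfg, dgi, dhi, efg, efh, ehi

giving chain groups C_0 ≅ Z^9, C_1 ≅ Z^27, C_2 ≅ Z^18.

Boundary ∂_1: C_1 → C_0 sends each edge [p,q] (with p < q) to q − p.
The 9×27 boundary matrix has rank 8 and Smith normal form diag(1,1,1,1,1,1,1,1).

∂_2: C_2 → C_1 acts by ∂[p,q,r] = [q,r] − [p,r] + [p,q]. For instance
  ∂acd = cd − ad + ac,
  ∂cei = ei − ci + ce.
The resulting 27×18 matrix has rank 17, and its Smith normal form has invariant factors (1,1,1,1,1,1,1,1,1,1,1,1,1,1,1,1,1).

From H_k ≅ ker(∂_k) / im(∂_{k+1}) we obtain:

  H_0: rank C_0 − rank ∂_1 = 9 − 8 = 1, and the invariant factors of ∂_1 are all 1, so H_0 = Z.
  H_1: rank ker ∂_1 − rank ∂_2 = (27 − 8) − 17 = 2, and the invariant factors of ∂_2 are all 1, so H_1 = Z^2.
  H_2: rank ker ∂_2 − rank ∂_3 = (18 − 17) − 0 = 1, and there is no ∂_3, so H_2 = Z.

As a check, the Euler characteristic is 9 − 27 + 18 = 0, which agrees with 1 − 2 + 1 = 0.

H_0 ≅ Z,  H_1 ≅ Z^2,  H_2 ≅ Z.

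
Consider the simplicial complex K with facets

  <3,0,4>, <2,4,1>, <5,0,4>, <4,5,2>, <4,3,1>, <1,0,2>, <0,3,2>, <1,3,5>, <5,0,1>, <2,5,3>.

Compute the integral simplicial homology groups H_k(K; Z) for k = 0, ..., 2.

K has 6 vertices, 15 edges, 10 triangles.
rank ∂_0 = 0, rank ∂_1 = 5 ⇒ b_0 = 6 − 0 − 5 = 1; all invariant factors of ∂_1 are 1 so no torsion. So H_0 ≅ Z.
rank ∂_1 = 5, rank ∂_2 = 10 ⇒ b_1 = 15 − 5 − 10 = 0; ∂_2 has invariant factor(s) [2] giving torsion. So H_1 ≅ Z/2.
rank ∂_2 = 10, rank ∂_3 = 0 ⇒ b_2 = 10 − 10 − 0 = 0. So H_2 ≅ 0.

H_0 ≅ Z,  H_1 ≅ Z/2,  H_2 = 0.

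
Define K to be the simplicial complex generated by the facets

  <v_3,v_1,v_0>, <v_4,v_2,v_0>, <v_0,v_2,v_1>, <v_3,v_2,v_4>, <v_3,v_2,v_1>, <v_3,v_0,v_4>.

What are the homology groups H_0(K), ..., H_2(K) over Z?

H_0 = Z,  H_1 = 0,  H_2 = Z.

Fix the vertex order v_0 < v_1 < v_2 < v_3 < v_4 and write every simplex with vertices in increasing order. Then dim K = 2 and the simplices of K are:

  0-simplices (5): [v_0], [v_1], [v_2], [v_3], [v_4]
  1-simplices (9): [v_0,v_1], [v_0,v_2], [v_0,v_3], [v_0,v_4], [v_1,v_2], [v_1,v_3], [v_2,v_3], [v_2,v_4], [v_3,v_4]
  2-simplices (6): [v_0,v_1,v_2], [v_0,v_1,v_3], [v_0,v_2,v_4], [v_0,v_3,v_4], [v_1,v_2,v_3], [v_2,v_3,v_4]

so the chain groups are C_0 ≅ Z^5, C_1 ≅ Z^9, C_2 ≅ Z^6.

Boundary ∂_1: C_1 → C_0 sends each edge [p,q] (with p < q) to q − p.
As a 5×9 matrix over Z this has rank 4, with invariant factors (1,1,1,1).

∂_2: C_2 → C_1 acts by ∂[p,q,r] = [q,r] − [p,r] + [p,q]. For instance
  ∂[v_0,v_1,v_2] = [v_1,v_2] − [v_0,v_2] + [v_0,v_1],
  ∂[v_0,v_3,v_4] = [v_3,v_4] − [v_0,v_4] + [v_0,v_3].
As a 9×6 matrix over Z this has rank 5, with invariant factors (1,1,1,1,1).

Computing H_k = (kernel of ∂_k) / (image of ∂_{k+1}):

  H_0: rank C_0 − rank ∂_1 = 5 − 4 = 1, and the invariant factors of ∂_1 are all 1, so H_0 ≅ Z.
  H_1: rank ker ∂_1 − rank ∂_2 = (9 − 4) − 5 = 0, and the invariant factors of ∂_2 are all 1, so H_1 ≅ 0.
  H_2: rank ker ∂_2 − rank ∂_3 = (6 − 5) − 0 = 1, and there is no ∂_3, so H_2 ≅ Z.

As a check, the Euler characteristic is 5 − 9 + 6 = 2, which agrees with 1 − 0 + 1 = 2.
(K is a triangulation of the 2-sphere S^2.)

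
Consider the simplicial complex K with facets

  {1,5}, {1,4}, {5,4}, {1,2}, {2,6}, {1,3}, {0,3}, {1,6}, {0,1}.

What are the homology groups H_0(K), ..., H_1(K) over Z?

Order the vertices as 0 < 1 < 2 < 3 < 4 < 5 < 6. Listing each simplex with vertices in this order, K has dimension 1 with simplices:

  0-simplices (7): [0], [1], [2], [3], [4], [5], [6]
  1-simplices (9): [0,1], [0,3], [1,2], [1,3], [1,4], [1,5], [1,6], [2,6], [4,5]

Hence C_0 ≅ Z^7, C_1 ≅ Z^9.

∂_1: C_1 → C_0 is given by ∂[p,q] = [q] − [p]. For instance
  ∂[1,6] = [6] − [1].
This gives a 7×9 integer matrix of rank 6; reducing to Smith normal form yields diagonal entries (1,1,1,1,1,1).

Reading off H_k = ker ∂_k / im ∂_{k+1}:

  H_0: rank C_0 − rank ∂_1 = 7 − 6 = 1, and the invariant factors of ∂_1 are all 1, so H_0 ≅ Z.
  H_1: rank ker ∂_1 − rank ∂_2 = (9 − 6) − 0 = 3, and there is no ∂_2, so H_1 ≅ Z^3.

H_0 ≅ Z,  H_1 ≅ Z^3.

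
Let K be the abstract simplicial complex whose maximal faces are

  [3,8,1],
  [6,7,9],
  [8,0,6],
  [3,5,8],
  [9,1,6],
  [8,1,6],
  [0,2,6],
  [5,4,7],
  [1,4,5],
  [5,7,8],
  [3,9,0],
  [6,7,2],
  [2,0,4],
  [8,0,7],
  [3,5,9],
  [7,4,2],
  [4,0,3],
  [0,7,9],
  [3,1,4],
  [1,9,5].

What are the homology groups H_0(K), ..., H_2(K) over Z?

K has 10 vertices, 30 edges, 20 triangles.
rank ∂_0 = 0, rank ∂_1 = 9 ⇒ b_0 = 10 − 0 − 9 = 1; all invariant factors of ∂_1 are 1 so no torsion. So H_0 = Z.
rank ∂_1 = 9, rank ∂_2 = 20 ⇒ b_1 = 30 − 9 − 20 = 1; ∂_2 has invariant factor(s) [2] giving torsion. So H_1 = Z × Z/2.
rank ∂_2 = 20, rank ∂_3 = 0 ⇒ b_2 = 20 − 20 − 0 = 0. So H_2 = 0.

H_0 ≅ Z,  H_1 ≅ Z × Z/2,  H_2 = 0.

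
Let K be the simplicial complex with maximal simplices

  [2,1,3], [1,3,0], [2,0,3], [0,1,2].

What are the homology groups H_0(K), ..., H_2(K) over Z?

H_0 ≅ Z,  H_1 = 0,  H_2 ≅ Z.

Take the total order 0 < 1 < 2 < 3 on the vertex set. Then K (dimension 2) consists of the simplices:

  0-simplices (4): [0], [1], [2], [3]
  1-simplices (6): [0,1], [0,2], [0,3], [1,2], [1,3], [2,3]
  2-simplices (4): [0,1,2], [0,1,3], [0,2,3], [1,2,3]

Hence C_0 ≅ Z^4, C_1 ≅ Z^6, C_2 ≅ Z^4.

∂_1: C_1 → C_0 maps an edge to its endpoints' difference, ∂[p,q] = q − p.
As a 4×6 matrix over Z this has rank 3, with invariant factors (1,1,1).

∂_2: C_2 → C_1 acts by ∂[p,q,r] = [q,r] − [p,r] + [p,q]. For instance
  ∂[0,1,3] = [1,3] − [0,3] + [0,1],
  ∂[1,2,3] = [2,3] − [1,3] + [1,2].
The 6×4 boundary matrix has rank 3 and Smith normal form diag(1,1,1).

Reading off H_k = ker ∂_k / im ∂_{k+1}:

  H_0: rank C_0 − rank ∂_1 = 4 − 3 = 1, and the invariant factors of ∂_1 are all 1, so H_0 = Z.
  H_1: rank ker ∂_1 − rank ∂_2 = (6 − 3) − 3 = 0, and the invariant factors of ∂_2 are all 1, so H_1 = 0.
  H_2: rank ker ∂_2 − rank ∂_3 = (4 − 3) − 0 = 1, and there is no ∂_3, so H_2 = Z.

As a check, the Euler characteristic is 4 − 6 + 4 = 2, which agrees with 1 − 0 + 1 = 2.
(K is a triangulation of the 2-sphere S^2.)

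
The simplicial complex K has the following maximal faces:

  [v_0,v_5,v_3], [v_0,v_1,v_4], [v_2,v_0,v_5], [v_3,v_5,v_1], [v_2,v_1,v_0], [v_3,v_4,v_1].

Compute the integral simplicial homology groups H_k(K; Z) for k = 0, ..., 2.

Take the total order v_0 < v_1 < v_2 < v_3 < v_4 < v_5 on the vertex set. Then K (dimension 2) consists of the simplices:

  0-simplices (6): [v_0], [v_1], [v_2], [v_3], [v_4], [v_5]
  1-simplices (12): [v_0,v_1], [v_0,v_2], [v_0,v_3], [v_0,v_4], [v_0,v_5], [v_1,v_2], [v_1,v_3], [v_1,v_4], [v_1,v_5], [v_2,v_5], [v_3,v_4], [v_3,v_5]
  2-simplices (6): [v_0,v_1,v_2], [v_0,v_1,v_4], [v_0,v_2,v_5], [v_0,v_3,v_5], [v_1,v_3,v_4], [v_1,v_3,v_5]

Hence C_0 ≅ Z^6, C_1 ≅ Z^12, C_2 ≅ Z^6.

Boundary ∂_1: C_1 → C_0 sends each edge [p,q] (with p < q) to q − p.
The 6×12 boundary matrix has rank 5 and Smith normal form diag(1,1,1,1,1).

The boundary map ∂_2: C_2 → C_1 acts by ∂[p,q,r] = [q,r] − [p,r] + [p,q]. For instance
  ∂[v_0,v_1,v_2] = [v_1,v_2] − [v_0,v_2] + [v_0,v_1],
  ∂[v_1,v_3,v_5] = [v_3,v_5] − [v_1,v_5] + [v_1,v_3].
As a 12×6 matrix over Z this has rank 6, with invariant factors (1,1,1,1,1,1).

Computing H_k = (kernel of ∂_k) / (image of ∂_{k+1}):

  H_0: rank C_0 − rank ∂_1 = 6 − 5 = 1, and the invariant factors of ∂_1 are all 1, so H_0 = Z.
  H_1: rank ker ∂_1 − rank ∂_2 = (12 − 5) − 6 = 1, and the invariant factors of ∂_2 are all 1, so H_1 = Z.
  H_2: rank ker ∂_2 − rank ∂_3 = (6 − 6) − 0 = 0, and there is no ∂_3, so H_2 = 0.

(K is a triangulation of the cylinder S^1 x I.)

H_0 ≅ Z,  H_1 ≅ Z,  H_2 = 0.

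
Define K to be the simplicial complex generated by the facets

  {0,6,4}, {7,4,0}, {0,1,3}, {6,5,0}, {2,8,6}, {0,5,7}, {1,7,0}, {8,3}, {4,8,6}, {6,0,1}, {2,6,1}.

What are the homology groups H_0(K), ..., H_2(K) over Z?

Order the vertices as 0 < 1 < 2 < 3 < 4 < 5 < 6 < 7 < 8. Listing each simplex with vertices in this order, K has dimension 2 with simplices:

  0-simplices (9): [0], [1], [2], [3], [4], [5], [6], [7], [8]
  1-simplices (19): [0,1], [0,3], [0,4], [0,5], [0,6], [0,7], [1,2], [1,3], [1,6], [1,7], [2,6], [2,8], [3,8], [4,6], [4,7], [4,8], [5,6], [5,7], [6,8]
  2-simplices (10): [0,1,3], [0,1,6], [0,1,7], [0,4,6], [0,4,7], [0,5,6], [0,5,7], [1,2,6], [2,6,8], [4,6,8]

Hence C_0 ≅ Z^9, C_1 ≅ Z^19, C_2 ≅ Z^10.

∂_1: C_1 → C_0 maps an edge to its endpoints' difference, ∂[p,q] = q − p.
The 9×19 boundary matrix has rank 8 and Smith normal form diag(1,1,1,1,1,1,1,1).

Boundary ∂_2: C_2 → C_1 acts by ∂[p,q,r] = [q,r] − [p,r] + [p,q]. For instance
  ∂[0,1,6] = [1,6] − [0,6] + [0,1],
  ∂[0,4,6] = [4,6] − [0,6] + [0,4].
The 19×10 boundary matrix has rank 10 and Smith normal form diag(1,1,1,1,1,1,1,1,1,1).

From H_k ≅ ker(∂_k) / im(∂_{k+1}) we obtain:

  H_0: rank C_0 − rank ∂_1 = 9 − 8 = 1, and the invariant factors of ∂_1 are all 1, so H_0 = Z.
  H_1: rank ker ∂_1 − rank ∂_2 = (19 − 8) − 10 = 1, and the invariant factors of ∂_2 are all 1, so H_1 = Z.
  H_2: rank ker ∂_2 − rank ∂_3 = (10 − 10) − 0 = 0, and there is no ∂_3, so H_2 = 0.

As a check, the Euler characteristic is 9 − 19 + 10 = 0, which agrees with 1 − 1 + 0 = 0.

H_0 = Z,  H_1 = Z,  H_2 = 0.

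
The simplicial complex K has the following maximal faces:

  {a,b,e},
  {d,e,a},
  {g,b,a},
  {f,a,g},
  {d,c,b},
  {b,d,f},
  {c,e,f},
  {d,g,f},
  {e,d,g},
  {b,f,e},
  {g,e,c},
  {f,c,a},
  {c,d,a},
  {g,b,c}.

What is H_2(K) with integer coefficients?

H_2 = Z.

Take the total order a < b < c < d < e < f < g on the vertex set. Then K (dimension 2) consists of the simplices:

  0-simplices (7): a, b, c, d, e, f, g
  1-simplices (21): ab, ac, ad, ae, af, ag, bc, bd, be, bf, bg, cd, ce, cf, cg, de, df, dg, ef, eg, fg
  2-simplices (14): abe, abg, acd, acf, ade, afg, bcd, bcg, bdf, bef, cef, ceg, deg, dfg

so the chain groups are C_0 ≅ Z^7, C_1 ≅ Z^21, C_2 ≅ Z^14.

∂_1: C_1 → C_0 sends each edge [p,q] (with p < q) to q − p. For instance
  ∂eg = g − e.
This gives a 7×21 integer matrix of rank 6; reducing to Smith normal form yields diagonal entries (1,1,1,1,1,1).

Boundary ∂_2: C_2 → C_1 acts by ∂[p,q,r] = [q,r] − [p,r] + [p,q]. For instance
  ∂bef = ef − bf + be,
  ∂bcd = cd − bd + bc.
The 21×14 boundary matrix has rank 13 and Smith normal form diag(1,1,1,1,1,1,1,1,1,1,1,1,1).

From H_k ≅ ker(∂_k) / im(∂_{k+1}) we obtain:

  H_2: rank ker ∂_2 − rank ∂_3 = (14 − 13) − 0 = 1, and there is no ∂_3, so H_2 ≅ Z.

(K is a triangulation of the torus T^2.)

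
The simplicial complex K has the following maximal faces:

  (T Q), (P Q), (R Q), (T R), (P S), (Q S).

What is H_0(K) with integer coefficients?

H_0 ≅ Z.

K has 5 vertices, 6 edges.
rank ∂_0 = 0, rank ∂_1 = 4 ⇒ b_0 = 5 − 0 − 4 = 1; all invariant factors of ∂_1 are 1 so no torsion. So H_0 = Z.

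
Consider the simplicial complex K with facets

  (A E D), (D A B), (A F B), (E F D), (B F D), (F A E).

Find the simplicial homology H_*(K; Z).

H_0 = Z,  H_1 = 0,  H_2 = Z.

Order the vertices as A < B < D < E < F. Listing each simplex with vertices in this order, K has dimension 2 with simplices:

  0-simplices (5): A, B, D, E, F
  1-simplices (9): AB, AD, AE, AF, BD, BF, DE, DF, EF
  2-simplices (6): ABD, ABF, ADE, AEF, BDF, DEF

giving chain groups C_0 ≅ Z^5, C_1 ≅ Z^9, C_2 ≅ Z^6.

∂_1: C_1 → C_0 sends each edge [p,q] (with p < q) to q − p. For instance
  ∂BD = D − B.
This gives a 5×9 integer matrix of rank 4; reducing to Smith normal form yields diagonal entries (1,1,1,1).

∂_2: C_2 → C_1 maps a triangle to the signed sum of its edges. For instance
  ∂AEF = EF − AF + AE,
  ∂ADE = DE − AE + AD.
This gives a 9×6 integer matrix of rank 5; reducing to Smith normal form yields diagonal entries (1,1,1,1,1).

Computing H_k = (kernel of ∂_k) / (image of ∂_{k+1}):

  H_0: rank C_0 − rank ∂_1 = 5 − 4 = 1, and the invariant factors of ∂_1 are all 1, so H_0 ≅ Z.
  H_1: rank ker ∂_1 − rank ∂_2 = (9 − 4) − 5 = 0, and the invariant factors of ∂_2 are all 1, so H_1 ≅ 0.
  H_2: rank ker ∂_2 − rank ∂_3 = (6 − 5) − 0 = 1, and there is no ∂_3, so H_2 ≅ Z.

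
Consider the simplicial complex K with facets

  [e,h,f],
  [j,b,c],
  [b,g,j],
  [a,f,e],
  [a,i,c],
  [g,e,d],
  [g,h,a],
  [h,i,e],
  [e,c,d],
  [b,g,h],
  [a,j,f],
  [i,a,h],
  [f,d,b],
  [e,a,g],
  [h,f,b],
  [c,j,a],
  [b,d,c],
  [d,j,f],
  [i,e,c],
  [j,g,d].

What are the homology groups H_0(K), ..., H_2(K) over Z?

H_0 ≅ Z,  H_1 ≅ Z × Z/2,  H_2 = 0.

Take the total order a < b < c < d < e < f < g < h < i < j on the vertex set. Then K (dimension 2) consists of the simplices:

  0-simplices (10): a, b, c, d, e, f, g, h, i, j
  1-simplices (30): ac, ae, af, ag, ah, ai, aj, bc, bd, bf, bg, bh, bj, cd, ce, ci, cj, de, df, dg, dj, ef, eg, eh, ei, fh, fj, gh, gj, hi
  2-simplices (20): aci, acj, aef, aeg, afj, agh, ahi, bcd, bcj, bdf, bfh, bgh, bgj, cde, cei, deg, dfj, dgj, efh, ehi

giving chain groups C_0 ≅ Z^10, C_1 ≅ Z^30, C_2 ≅ Z^20.

Boundary ∂_1: C_1 → C_0 maps an edge to its endpoints' difference, ∂[p,q] = q − p.
The resulting 10×30 matrix has rank 9, and its Smith normal form has invariant factors (1,1,1,1,1,1,1,1,1).

The boundary map ∂_2: C_2 → C_1 acts by ∂[p,q,r] = [q,r] − [p,r] + [p,q]. For instance
  ∂bdf = df − bf + bd,
  ∂bcd = cd − bd + bc.
The resulting 30×20 matrix has rank 20, and its Smith normal form has invariant factors (1,1,1,1,1,1,1,1,1,1,1,1,1,1,1,1,1,1,1,2).

From H_k ≅ ker(∂_k) / im(∂_{k+1}) we obtain:

  H_0: rank C_0 − rank ∂_1 = 10 − 9 = 1, and the invariant factors of ∂_1 are all 1, so H_0 ≅ Z.
  H_1: rank ker ∂_1 − rank ∂_2 = (30 − 9) − 20 = 1, and ∂_2 has invariant factor 2 > 1, so H_1 ≅ Z × Z/2.
  H_2: rank ker ∂_2 − rank ∂_3 = (20 − 20) − 0 = 0, and there is no ∂_3, so H_2 ≅ 0.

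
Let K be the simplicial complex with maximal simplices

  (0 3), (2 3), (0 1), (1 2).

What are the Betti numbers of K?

b_0 = 1, b_1 = 1.

Order the vertices as 0 < 1 < 2 < 3. Listing each simplex with vertices in this order, K has dimension 1 with simplices:

  0-simplices (4): [0], [1], [2], [3]
  1-simplices (4): [0,1], [0,3], [1,2], [2,3]

so the chain groups are C_0 ≅ Z^4, C_1 ≅ Z^4.

The boundary map ∂_1: C_1 → C_0 sends each edge [p,q] (with p < q) to q − p. For instance
  ∂[0,1] = [1] − [0].
The resulting 4×4 matrix has rank 3, and its Smith normal form has invariant factors (1,1,1).

Computing H_k = (kernel of ∂_k) / (image of ∂_{k+1}):

  H_0: rank C_0 − rank ∂_1 = 4 − 3 = 1, and the invariant factors of ∂_1 are all 1, so H_0 ≅ Z.
  H_1: rank ker ∂_1 − rank ∂_2 = (4 − 3) − 0 = 1, and there is no ∂_2, so H_1 ≅ Z.

As a check, the Euler characteristic is 4 − 4 = 0, which agrees with 1 − 1 = 0.

Hence the Betti numbers are b_0 = 1, b_1 = 1.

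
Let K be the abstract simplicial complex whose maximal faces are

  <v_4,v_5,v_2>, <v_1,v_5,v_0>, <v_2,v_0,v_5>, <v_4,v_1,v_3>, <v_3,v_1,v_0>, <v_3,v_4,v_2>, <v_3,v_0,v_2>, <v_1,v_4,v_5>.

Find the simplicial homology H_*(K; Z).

K has 6 vertices, 12 edges, 8 triangles.
rank ∂_0 = 0, rank ∂_1 = 5 ⇒ b_0 = 6 − 0 − 5 = 1; all invariant factors of ∂_1 are 1 so no torsion. So H_0 = Z.
rank ∂_1 = 5, rank ∂_2 = 7 ⇒ b_1 = 12 − 5 − 7 = 0; all invariant factors of ∂_2 are 1 so no torsion. So H_1 = 0.
rank ∂_2 = 7, rank ∂_3 = 0 ⇒ b_2 = 8 − 7 − 0 = 1. So H_2 = Z.

H_0 = Z,  H_1 = 0,  H_2 = Z.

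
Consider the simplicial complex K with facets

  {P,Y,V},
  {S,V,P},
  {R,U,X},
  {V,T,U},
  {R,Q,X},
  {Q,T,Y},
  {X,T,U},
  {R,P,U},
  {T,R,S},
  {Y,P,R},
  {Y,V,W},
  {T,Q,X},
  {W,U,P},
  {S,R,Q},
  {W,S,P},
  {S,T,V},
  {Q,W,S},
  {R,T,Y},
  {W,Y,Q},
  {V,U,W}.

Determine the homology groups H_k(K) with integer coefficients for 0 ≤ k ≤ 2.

H_0 ≅ Z,  H_1 ≅ Z ⊕ Z/2Z,  H_2 = 0.

Order the vertices as P < Q < R < S < T < U < V < W < X < Y. Listing each simplex with vertices in this order, K has dimension 2 with simplices:

  0-simplices (10): P, Q, R, S, T, U, V, W, X, Y
  1-simplices (30): PR, PS, PU, PV, PW, PY, QR, QS, QT, QW, QX, QY, RS, RT, RU, RX, RY, ST, SV, SW, TU, TV, TX, TY, UV, UW, UX, VW, VY, WY
  2-simplices (20): PRU, PRY, PSV, PSW, PUW, PVY, QRS, QRX, QSW, QTX, QTY, QWY, RST, RTY, RUX, STV, TUV, TUX, UVW, VWY

Hence C_0 ≅ Z^10, C_1 ≅ Z^30, C_2 ≅ Z^20.

Boundary ∂_1: C_1 → C_0 maps an edge to its endpoints' difference, ∂[p,q] = q − p. For instance
  ∂QY = Y − Q.
The 10×30 boundary matrix has rank 9 and Smith normal form diag(1,1,1,1,1,1,1,1,1).

The boundary map ∂_2: C_2 → C_1 acts by ∂[p,q,r] = [q,r] − [p,r] + [p,q]. For instance
  ∂RST = ST − RT + RS,
  ∂VWY = WY − VY + VW.
As a 30×20 matrix over Z this has rank 20, with invariant factors (1,1,1,1,1,1,1,1,1,1,1,1,1,1,1,1,1,1,1,2).

Now H_k = ker ∂_k / im ∂_{k+1}, so:

  H_0: rank C_0 − rank ∂_1 = 10 − 9 = 1, and the invariant factors of ∂_1 are all 1, so H_0 ≅ Z.
  H_1: rank ker ∂_1 − rank ∂_2 = (30 − 9) − 20 = 1, and ∂_2 has invariant factor 2 > 1, so H_1 ≅ Z ⊕ Z/2Z.
  H_2: rank ker ∂_2 − rank ∂_3 = (20 − 20) − 0 = 0, and there is no ∂_3, so H_2 ≅ 0.

As a check, the Euler characteristic is 10 − 30 + 20 = 0, which agrees with 1 − 1 + 0 = 0.
(K is a triangulation of the Klein bottle.)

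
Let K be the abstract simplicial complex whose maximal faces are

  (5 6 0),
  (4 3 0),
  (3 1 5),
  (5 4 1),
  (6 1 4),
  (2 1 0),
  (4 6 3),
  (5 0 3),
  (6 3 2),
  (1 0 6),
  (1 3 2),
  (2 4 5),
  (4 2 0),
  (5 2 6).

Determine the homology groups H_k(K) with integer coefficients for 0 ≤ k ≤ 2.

H_0 ≅ Z,  H_1 ≅ Z^2,  H_2 ≅ Z.

Order the vertices as 0 < 1 < 2 < 3 < 4 < 5 < 6. Listing each simplex with vertices in this order, K has dimension 2 with simplices:

  0-simplices (7): [0], [1], [2], [3], [4], [5], [6]
  1-simplices (21): [0,1], [0,2], [0,3], [0,4], [0,5], [0,6], [1,2], [1,3], [1,4], [1,5], [1,6], [2,3], [2,4], [2,5], [2,6], [3,4], [3,5], [3,6], [4,5], [4,6], [5,6]
  2-simplices (14): [0,1,2], [0,1,6], [0,2,4], [0,3,4], [0,3,5], [0,5,6], [1,2,3], [1,3,5], [1,4,5], [1,4,6], [2,3,6], [2,4,5], [2,5,6], [3,4,6]

so the chain groups are C_0 ≅ Z^7, C_1 ≅ Z^21, C_2 ≅ Z^14.

The boundary map ∂_1: C_1 → C_0 sends each edge [p,q] (with p < q) to q − p. For instance
  ∂[4,5] = [5] − [4].
As a 7×21 matrix over Z this has rank 6, with invariant factors (1,1,1,1,1,1).

Boundary ∂_2: C_2 → C_1 acts by ∂[p,q,r] = [q,r] − [p,r] + [p,q]. For instance
  ∂[2,5,6] = [5,6] − [2,6] + [2,5],
  ∂[0,3,4] = [3,4] − [0,4] + [0,3].
This gives a 21×14 integer matrix of rank 13; reducing to Smith normal form yields diagonal entries (1,1,1,1,1,1,1,1,1,1,1,1,1).

From H_k ≅ ker(∂_k) / im(∂_{k+1}) we obtain:

  H_0: rank C_0 − rank ∂_1 = 7 − 6 = 1, and the invariant factors of ∂_1 are all 1, so H_0 ≅ Z.
  H_1: rank ker ∂_1 − rank ∂_2 = (21 − 6) − 13 = 2, and the invariant factors of ∂_2 are all 1, so H_1 ≅ Z^2.
  H_2: rank ker ∂_2 − rank ∂_3 = (14 − 13) − 0 = 1, and there is no ∂_3, so H_2 ≅ Z.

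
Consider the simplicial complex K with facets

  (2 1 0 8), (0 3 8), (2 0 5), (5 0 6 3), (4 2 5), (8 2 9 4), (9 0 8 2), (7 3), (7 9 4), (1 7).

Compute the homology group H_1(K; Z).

Fix the vertex order 0 < 1 < 2 < 3 < 4 < 5 < 6 < 7 < 8 < 9 and write every simplex with vertices in increasing order. Then dim K = 3 and the simplices of K are:

  0-simplices (10): [0], [1], [2], [3], [4], [5], [6], [7], [8], [9]
  1-simplices (25): (25 of them)
  2-simplices (18): [0,1,2], [0,1,8], [0,2,5], [0,2,8], [0,2,9], [0,3,5], [0,3,6], [0,3,8], [0,5,6], [0,8,9], [1,2,8], [2,4,5], [2,4,8], [2,4,9], [2,8,9], [3,5,6], [4,7,9], [4,8,9]
  3-simplices (4): [0,1,2,8], [0,2,8,9], [0,3,5,6], [2,4,8,9]

so the chain groups are C_0 ≅ Z^10, C_1 ≅ Z^25, C_2 ≅ Z^18, C_3 ≅ Z^4.

Boundary ∂_1: C_1 → C_0 sends each edge [p,q] (with p < q) to q − p. For instance
  ∂[0,5] = [5] − [0].
The resulting 10×25 matrix has rank 9, and its Smith normal form has invariant factors (1,1,1,1,1,1,1,1,1).

The boundary map ∂_2: C_2 → C_1 acts by ∂[p,q,r] = [q,r] − [p,r] + [p,q]. For instance
  ∂[4,7,9] = [7,9] − [4,9] + [4,7],
  ∂[3,5,6] = [5,6] − [3,6] + [3,5].
The 25×18 boundary matrix has rank 14 and Smith normal form diag(1,1,1,1,1,1,1,1,1,1,1,1,1,1).

The boundary map ∂_3: C_3 → C_2 sends each 3-simplex σ to the alternating sum Σ_i (−1)^i (σ with its i-th vertex removed). For instance
  ∂[0,1,2,8] = [1,2,8] − [0,2,8] + [0,1,8] − [0,1,2],
  ∂[2,4,8,9] = [4,8,9] − [2,8,9] + [2,4,9] − [2,4,8].
The resulting 18×4 matrix has rank 4, and its Smith normal form has invariant factors (1,1,1,1).

Computing H_k = (kernel of ∂_k) / (image of ∂_{k+1}):

  H_1: rank ker ∂_1 − rank ∂_2 = (25 − 9) − 14 = 2, and the invariant factors of ∂_2 are all 1, so H_1 = Z^2.

H_1 = Z^2.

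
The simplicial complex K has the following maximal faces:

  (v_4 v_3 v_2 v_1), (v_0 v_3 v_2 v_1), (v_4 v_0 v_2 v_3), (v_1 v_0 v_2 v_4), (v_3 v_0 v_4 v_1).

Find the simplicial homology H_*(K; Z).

H_0 ≅ Z,  H_1 = 0,  H_2 = 0,  H_3 ≅ Z.

We work with the vertex ordering v_0 < v_1 < v_2 < v_3 < v_4. The simplices of K, each written with vertices in increasing order, are:

  0-simplices (5): [v_0], [v_1], [v_2], [v_3], [v_4]
  1-simplices (10): [v_0,v_1], [v_0,v_2], [v_0,v_3], [v_0,v_4], [v_1,v_2], [v_1,v_3], [v_1,v_4], [v_2,v_3], [v_2,v_4], [v_3,v_4]
  2-simplices (10): [v_0,v_1,v_2], [v_0,v_1,v_3], [v_0,v_1,v_4], [v_0,v_2,v_3], [v_0,v_2,v_4], [v_0,v_3,v_4], [v_1,v_2,v_3], [v_1,v_2,v_4], [v_1,v_3,v_4], [v_2,v_3,v_4]
  3-simplices (5): [v_0,v_1,v_2,v_3], [v_0,v_1,v_2,v_4], [v_0,v_1,v_3,v_4], [v_0,v_2,v_3,v_4], [v_1,v_2,v_3,v_4]

so the chain groups are C_0 ≅ Z^5, C_1 ≅ Z^10, C_2 ≅ Z^10, C_3 ≅ Z^5.

Boundary ∂_1: C_1 → C_0 sends each edge [p,q] (with p < q) to q − p. For instance
  ∂[v_2,v_3] = [v_3] − [v_2].
As a 5×10 matrix over Z this has rank 4, with invariant factors (1,1,1,1).

Boundary ∂_2: C_2 → C_1 sends each 2-simplex [p,q,r] to [q,r] − [p,r] + [p,q]. For instance
  ∂[v_1,v_2,v_4] = [v_2,v_4] − [v_1,v_4] + [v_1,v_2],
  ∂[v_0,v_1,v_4] = [v_1,v_4] − [v_0,v_4] + [v_0,v_1].
The resulting 10×10 matrix has rank 6, and its Smith normal form has invariant factors (1,1,1,1,1,1).

The boundary map ∂_3: C_3 → C_2 sends each 3-simplex σ to the alternating sum Σ_i (−1)^i (σ with its i-th vertex removed). For instance
  ∂[v_0,v_1,v_3,v_4] = [v_1,v_3,v_4] − [v_0,v_3,v_4] + [v_0,v_1,v_4] − [v_0,v_1,v_3],
  ∂[v_1,v_2,v_3,v_4] = [v_2,v_3,v_4] − [v_1,v_3,v_4] + [v_1,v_2,v_4] − [v_1,v_2,v_3].
As a 10×5 matrix over Z this has rank 4, with invariant factors (1,1,1,1).

Computing H_k = (kernel of ∂_k) / (image of ∂_{k+1}):

  H_0: rank C_0 − rank ∂_1 = 5 − 4 = 1, and the invariant factors of ∂_1 are all 1, so H_0 = Z.
  H_1: rank ker ∂_1 − rank ∂_2 = (10 − 4) − 6 = 0, and the invariant factors of ∂_2 are all 1, so H_1 = 0.
  H_2: rank ker ∂_2 − rank ∂_3 = (10 − 6) − 4 = 0, and the invariant factors of ∂_3 are all 1, so H_2 = 0.
  H_3: rank ker ∂_3 − rank ∂_4 = (5 − 4) − 0 = 1, and there is no ∂_4, so H_3 = Z.

As a check, the Euler characteristic is 5 − 10 + 10 − 5 = 0, which agrees with 1 − 0 + 0 − 1 = 0.
(K is a triangulation of the 3-sphere S^3.)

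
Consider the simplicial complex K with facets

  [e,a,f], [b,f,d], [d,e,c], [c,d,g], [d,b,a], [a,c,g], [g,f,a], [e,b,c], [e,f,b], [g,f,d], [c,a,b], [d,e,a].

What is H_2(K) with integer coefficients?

H_2 = 0.

Order the vertices as a < b < c < d < e < f < g. Listing each simplex with vertices in this order, K has dimension 2 with simplices:

  0-simplices (7): a, b, c, d, e, f, g
  1-simplices (18): ab, ac, ad, ae, af, ag, bc, bd, be, bf, cd, ce, cg, de, df, dg, ef, fg
  2-simplices (12): abc, abd, acg, ade, aef, afg, bce, bdf, bef, cde, cdg, dfg

giving chain groups C_0 ≅ Z^7, C_1 ≅ Z^18, C_2 ≅ Z^12.

Boundary ∂_1: C_1 → C_0 is given by ∂[p,q] = [q] − [p]. For instance
  ∂dg = g − d.
As a 7×18 matrix over Z this has rank 6, with invariant factors (1,1,1,1,1,1).

Boundary ∂_2: C_2 → C_1 maps a triangle to the signed sum of its edges. For instance
  ∂ade = de − ae + ad,
  ∂bce = ce − be + bc.
This gives a 18×12 integer matrix of rank 12; reducing to Smith normal form yields diagonal entries (1,1,1,1,1,1,1,1,1,1,1,2).

Computing H_k = (kernel of ∂_k) / (image of ∂_{k+1}):

  H_2: rank ker ∂_2 − rank ∂_3 = (12 − 12) − 0 = 0, and there is no ∂_3, so H_2 = 0.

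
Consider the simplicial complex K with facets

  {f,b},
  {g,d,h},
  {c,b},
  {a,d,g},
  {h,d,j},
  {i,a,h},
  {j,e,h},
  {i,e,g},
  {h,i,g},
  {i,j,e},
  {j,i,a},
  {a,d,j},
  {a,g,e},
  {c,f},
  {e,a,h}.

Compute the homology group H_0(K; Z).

H_0 = Z^2.

Order the vertices as a < b < c < d < e < f < g < h < i < j. Listing each simplex with vertices in this order, K has dimension 2 with simplices:

  0-simplices (10): a, b, c, d, e, f, g, h, i, j
  1-simplices (21): ad, ae, ag, ah, ai, aj, bc, bf, cf, dg, dh, dj, eg, eh, ei, ej, gh, gi, hi, hj, ij
  2-simplices (12): adg, adj, aeg, aeh, ahi, aij, dgh, dhj, egi, ehj, eij, ghi

giving chain groups C_0 ≅ Z^10, C_1 ≅ Z^21, C_2 ≅ Z^12.

The boundary map ∂_1: C_1 → C_0 sends each edge [p,q] (with p < q) to q − p. For instance
  ∂hi = i − h.
The resulting 10×21 matrix has rank 8, and its Smith normal form has invariant factors (1,1,1,1,1,1,1,1).

The boundary map ∂_2: C_2 → C_1 maps a triangle to the signed sum of its edges. For instance
  ∂aeh = eh − ah + ae,
  ∂aeg = eg − ag + ae.
As a 21×12 matrix over Z this has rank 12, with invariant factors (1,1,1,1,1,1,1,1,1,1,1,2).

Reading off H_k = ker ∂_k / im ∂_{k+1}:

  H_0: rank C_0 − rank ∂_1 = 10 − 8 = 2, and the invariant factors of ∂_1 are all 1, so H_0 ≅ Z^2.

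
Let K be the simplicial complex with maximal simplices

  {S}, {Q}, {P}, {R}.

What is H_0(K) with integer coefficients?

H_0 ≅ Z^4.

Order the vertices as P < Q < R < S. Listing each simplex with vertices in this order, K has dimension 0 with simplices:

  0-simplices (4): P, Q, R, S

giving chain groups C_0 ≅ Z^4.

Computing H_k = (kernel of ∂_k) / (image of ∂_{k+1}):

  H_0: rank C_0 − rank ∂_1 = 4 − 0 = 4, and there is no ∂_1, so H_0 ≅ Z^4.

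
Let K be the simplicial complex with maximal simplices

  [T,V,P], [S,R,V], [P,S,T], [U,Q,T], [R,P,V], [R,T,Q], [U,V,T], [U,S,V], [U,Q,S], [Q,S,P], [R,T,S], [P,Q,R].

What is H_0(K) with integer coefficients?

Order the vertices as P < Q < R < S < T < U < V. Listing each simplex with vertices in this order, K has dimension 2 with simplices:

  0-simplices (7): P, Q, R, S, T, U, V
  1-simplices (18): PQ, PR, PS, PT, PV, QR, QS, QT, QU, RS, RT, RV, ST, SU, SV, TU, TV, UV
  2-simplices (12): PQR, PQS, PRV, PST, PTV, QRT, QSU, QTU, RST, RSV, SUV, TUV

so the chain groups are C_0 ≅ Z^7, C_1 ≅ Z^18, C_2 ≅ Z^12.

The boundary map ∂_1: C_1 → C_0 maps an edge to its endpoints' difference, ∂[p,q] = q − p. For instance
  ∂PS = S − P.
As a 7×18 matrix over Z this has rank 6, with invariant factors (1,1,1,1,1,1).

∂_2: C_2 → C_1 maps a triangle to the signed sum of its edges. For instance
  ∂RSV = SV − RV + RS,
  ∂QSU = SU − QU + QS.
As a 18×12 matrix over Z this has rank 12, with invariant factors (1,1,1,1,1,1,1,1,1,1,1,2).

From H_k ≅ ker(∂_k) / im(∂_{k+1}) we obtain:

  H_0: rank C_0 − rank ∂_1 = 7 − 6 = 1, and the invariant factors of ∂_1 are all 1, so H_0 ≅ Z.

(K is a triangulation of the real projective plane RP^2.)

H_0 ≅ Z.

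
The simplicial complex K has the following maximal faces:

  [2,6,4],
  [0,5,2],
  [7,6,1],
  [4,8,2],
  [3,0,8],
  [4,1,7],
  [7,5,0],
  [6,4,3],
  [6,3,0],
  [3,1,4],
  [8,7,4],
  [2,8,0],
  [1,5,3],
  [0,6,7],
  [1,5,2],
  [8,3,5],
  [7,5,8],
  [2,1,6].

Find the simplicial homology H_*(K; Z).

H_0 = Z,  H_1 = Z × Z/2,  H_2 = 0.

Order the vertices as 0 < 1 < 2 < 3 < 4 < 5 < 6 < 7 < 8. Listing each simplex with vertices in this order, K has dimension 2 with simplices:

  0-simplices (9): [0], [1], [2], [3], [4], [5], [6], [7], [8]
  1-simplices (27): (27 of them)
  2-simplices (18): [0,2,5], [0,2,8], [0,3,6], [0,3,8], [0,5,7], [0,6,7], [1,2,5], [1,2,6], [1,3,4], [1,3,5], [1,4,7], [1,6,7], [2,4,6], [2,4,8], [3,4,6], [3,5,8], [4,7,8], [5,7,8]

so the chain groups are C_0 ≅ Z^9, C_1 ≅ Z^27, C_2 ≅ Z^18.

The boundary map ∂_1: C_1 → C_0 maps an edge to its endpoints' difference, ∂[p,q] = q − p.
As a 9×27 matrix over Z this has rank 8, with invariant factors (1,1,1,1,1,1,1,1).

Boundary ∂_2: C_2 → C_1 sends each 2-simplex [p,q,r] to [q,r] − [p,r] + [p,q]. For instance
  ∂[5,7,8] = [7,8] − [5,8] + [5,7],
  ∂[0,6,7] = [6,7] − [0,7] + [0,6].
This gives a 27×18 integer matrix of rank 18; reducing to Smith normal form yields diagonal entries (1,1,1,1,1,1,1,1,1,1,1,1,1,1,1,1,1,2).

From H_k ≅ ker(∂_k) / im(∂_{k+1}) we obtain:

  H_0: rank C_0 − rank ∂_1 = 9 − 8 = 1, and the invariant factors of ∂_1 are all 1, so H_0 = Z.
  H_1: rank ker ∂_1 − rank ∂_2 = (27 − 8) − 18 = 1, and ∂_2 has invariant factor 2 > 1, so H_1 = Z × Z/2.
  H_2: rank ker ∂_2 − rank ∂_3 = (18 − 18) − 0 = 0, and there is no ∂_3, so H_2 = 0.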